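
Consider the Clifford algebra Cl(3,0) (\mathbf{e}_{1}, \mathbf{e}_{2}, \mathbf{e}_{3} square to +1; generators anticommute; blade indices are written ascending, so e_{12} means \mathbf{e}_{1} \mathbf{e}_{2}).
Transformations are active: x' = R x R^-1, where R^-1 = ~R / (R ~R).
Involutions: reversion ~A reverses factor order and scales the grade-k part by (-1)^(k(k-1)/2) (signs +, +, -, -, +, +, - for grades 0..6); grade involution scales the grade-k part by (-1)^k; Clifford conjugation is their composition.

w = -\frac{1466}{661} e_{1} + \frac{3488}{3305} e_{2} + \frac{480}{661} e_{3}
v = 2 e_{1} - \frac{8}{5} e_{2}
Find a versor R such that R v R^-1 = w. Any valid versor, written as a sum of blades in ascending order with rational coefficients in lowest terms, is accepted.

The midline construction: v and w both square to \frac{164}{25}, so reflecting in their sum -\frac{144}{661} e_{1} - \frac{360}{661} e_{2} + \frac{480}{661} e_{3} exchanges them.
Answer: -\frac{144}{661} e_{1} - \frac{360}{661} e_{2} + \frac{480}{661} e_{3}


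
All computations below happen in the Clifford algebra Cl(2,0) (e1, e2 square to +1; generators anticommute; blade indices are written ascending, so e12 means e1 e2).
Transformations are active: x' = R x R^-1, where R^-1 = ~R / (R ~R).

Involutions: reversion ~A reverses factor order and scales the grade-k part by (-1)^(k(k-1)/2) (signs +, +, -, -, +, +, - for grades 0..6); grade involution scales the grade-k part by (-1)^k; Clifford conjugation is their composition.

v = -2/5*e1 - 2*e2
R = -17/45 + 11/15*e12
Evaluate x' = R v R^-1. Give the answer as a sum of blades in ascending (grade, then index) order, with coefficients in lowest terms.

~R = -17/45 - 11/15*e12, and R ~R = 1378/2025, so R^-1 = ~R / (1378/2025).
R v = -296/225*e1 + 236/225*e2
Answer: 1282/689*e1 + 2878/3445*e2


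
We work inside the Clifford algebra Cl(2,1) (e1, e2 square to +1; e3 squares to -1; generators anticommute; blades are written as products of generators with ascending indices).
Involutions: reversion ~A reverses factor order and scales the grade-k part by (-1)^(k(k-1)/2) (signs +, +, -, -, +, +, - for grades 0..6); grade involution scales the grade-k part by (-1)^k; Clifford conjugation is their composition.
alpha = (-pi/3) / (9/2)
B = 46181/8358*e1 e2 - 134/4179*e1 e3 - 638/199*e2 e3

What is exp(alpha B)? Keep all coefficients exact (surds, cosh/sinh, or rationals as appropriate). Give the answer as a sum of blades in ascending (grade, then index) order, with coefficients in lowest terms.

B^2 term by term: the squares give (46181/8358)^2*(e1 e2)^2 + (-134/4179)^2*(e1 e3)^2 + (-638/199)^2*(e2 e3)^2 = 2132684761/69856164*(-1) + 17956/17464041*(+1) + 407044/39601*(+1) = -81/4 (each basis 2-blade squares to minus the product of its generators' squares); cross terms between blades sharing an index anticommute and cancel. So B^2 = -81/4.
B^2 = -81/4 — B^2 < 0, so the exponential closes trigonometrically: l = 9/2, alpha*l = -pi/3, so exp(alpha B) = cos(-pi/3) + (sin(-pi/3)/(9/2))*B = 1/2 + (-sqrt(3)/9)*B.
Answer: 1/2 - 46181*sqrt(3)/75222*e1 e2 + 134*sqrt(3)/37611*e1 e3 + 638*sqrt(3)/1791*e2 e3


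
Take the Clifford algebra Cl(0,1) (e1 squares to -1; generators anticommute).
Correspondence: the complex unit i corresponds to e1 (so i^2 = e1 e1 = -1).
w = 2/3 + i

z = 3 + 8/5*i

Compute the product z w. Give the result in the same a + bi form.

In blades: z = 3 + 8/5*e1, w = 2/3 + e1.
Distribute z over w term by term (generator squares from the signature, products reordered to ascending indices): (3)*w = 2 + 3*e1; (8/5*e1)*w = -8/5 + 16/15*e1.
Sum: 2/5 + 61/15*e1; translating back through the correspondence:
Answer: 2/5 + 61/15*i


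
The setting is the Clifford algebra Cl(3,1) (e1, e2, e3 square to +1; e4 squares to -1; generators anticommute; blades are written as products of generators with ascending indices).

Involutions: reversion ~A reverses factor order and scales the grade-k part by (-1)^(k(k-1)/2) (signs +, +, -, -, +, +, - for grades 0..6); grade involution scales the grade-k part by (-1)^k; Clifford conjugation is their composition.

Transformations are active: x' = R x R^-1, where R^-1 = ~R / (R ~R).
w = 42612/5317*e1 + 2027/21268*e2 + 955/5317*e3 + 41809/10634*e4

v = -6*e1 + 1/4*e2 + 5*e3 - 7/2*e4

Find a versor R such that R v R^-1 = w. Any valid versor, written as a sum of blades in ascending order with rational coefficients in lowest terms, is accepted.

Why this works: both vectors square to 781/16, so q(v) = q(w) and R = v + w = 10710/5317*e1 + 1836/5317*e2 + 27540/5317*e3 + 2295/5317*e4 carries v to w — its own direction survives, the complement (v - w)/2 flips.
Answer: 10710/5317*e1 + 1836/5317*e2 + 27540/5317*e3 + 2295/5317*e4


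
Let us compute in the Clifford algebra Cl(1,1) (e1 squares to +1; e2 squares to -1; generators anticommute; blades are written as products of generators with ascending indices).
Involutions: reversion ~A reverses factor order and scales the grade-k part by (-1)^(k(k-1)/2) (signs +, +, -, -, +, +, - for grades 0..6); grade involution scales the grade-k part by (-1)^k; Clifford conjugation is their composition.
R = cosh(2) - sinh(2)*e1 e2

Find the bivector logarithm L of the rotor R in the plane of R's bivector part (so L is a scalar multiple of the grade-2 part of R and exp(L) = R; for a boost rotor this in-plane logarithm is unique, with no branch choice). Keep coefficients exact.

The scalar part of R is cosh(2), which fixes the rapidity magnitude through cosh (cosh is even, so it cannot fix the sign — the bivector part carries that); dividing the bivector part by sinh of the rapidity gives the plane, and L = rapidity * plane, where the joint sign ambiguity of (rapidity, plane) cancels in the product.
Concretely: cosh(rapidity) = cosh(2) gives rapidity = ±2, and since rapidity/sinh(rapidity) is even the sign is immaterial: L = (rapidity/sinh(rapidity)) * <R>_2 = (2/sinh(2)) * <R>_2.
Answer: -2*e1 e2


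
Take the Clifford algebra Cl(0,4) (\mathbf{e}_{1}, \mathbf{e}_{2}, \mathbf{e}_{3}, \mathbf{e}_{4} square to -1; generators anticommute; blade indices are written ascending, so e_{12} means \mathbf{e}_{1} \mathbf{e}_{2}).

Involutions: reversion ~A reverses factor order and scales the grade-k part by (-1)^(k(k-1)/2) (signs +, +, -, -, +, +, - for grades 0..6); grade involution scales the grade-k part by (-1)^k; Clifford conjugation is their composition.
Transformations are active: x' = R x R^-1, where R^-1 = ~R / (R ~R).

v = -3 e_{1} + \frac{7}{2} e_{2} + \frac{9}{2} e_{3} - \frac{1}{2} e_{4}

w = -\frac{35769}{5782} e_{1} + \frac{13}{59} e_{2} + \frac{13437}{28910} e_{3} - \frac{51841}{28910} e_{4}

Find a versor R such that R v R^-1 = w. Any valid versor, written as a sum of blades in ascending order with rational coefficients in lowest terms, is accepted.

Here q(v) = q(w) = -\frac{167}{4}; the classical choice R = v + w = -\frac{53115}{5782} e_{1} + \frac{439}{118} e_{2} + \frac{71766}{14455} e_{3} - \frac{33148}{14455} e_{4} then realises v -> w under the sandwich.
Answer: -\frac{53115}{5782} e_{1} + \frac{439}{118} e_{2} + \frac{71766}{14455} e_{3} - \frac{33148}{14455} e_{4}


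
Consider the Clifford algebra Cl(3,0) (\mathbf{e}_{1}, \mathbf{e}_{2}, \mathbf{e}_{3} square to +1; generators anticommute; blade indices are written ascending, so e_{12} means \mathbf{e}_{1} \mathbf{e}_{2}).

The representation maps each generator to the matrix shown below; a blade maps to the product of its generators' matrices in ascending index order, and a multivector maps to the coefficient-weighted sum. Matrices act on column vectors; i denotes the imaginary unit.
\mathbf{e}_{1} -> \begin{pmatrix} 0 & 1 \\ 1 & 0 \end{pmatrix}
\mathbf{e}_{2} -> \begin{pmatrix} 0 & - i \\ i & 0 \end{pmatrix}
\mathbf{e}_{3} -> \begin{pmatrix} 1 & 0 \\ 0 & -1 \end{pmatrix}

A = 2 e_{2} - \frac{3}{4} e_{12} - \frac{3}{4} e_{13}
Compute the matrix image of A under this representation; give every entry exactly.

Bivector images (products of the table entries): rho(e_{12}) = rho(\mathbf{e}_{1})rho(\mathbf{e}_{2}) = \begin{pmatrix} i & 0 \\ 0 & - i \end{pmatrix}; rho(e_{13}) = rho(\mathbf{e}_{1})rho(\mathbf{e}_{3}) = \begin{pmatrix} 0 & -1 \\ 1 & 0 \end{pmatrix}.
M = (2)*rho(e_{2}) + (-\frac{3}{4})*rho(e_{12}) + (-\frac{3}{4})*rho(e_{13}), summed entrywise:
Answer: \begin{pmatrix} - \frac{3 i}{4} & \frac{3}{4} - 2 i \\ - \frac{3}{4} + 2 i & \frac{3 i}{4} \end{pmatrix}


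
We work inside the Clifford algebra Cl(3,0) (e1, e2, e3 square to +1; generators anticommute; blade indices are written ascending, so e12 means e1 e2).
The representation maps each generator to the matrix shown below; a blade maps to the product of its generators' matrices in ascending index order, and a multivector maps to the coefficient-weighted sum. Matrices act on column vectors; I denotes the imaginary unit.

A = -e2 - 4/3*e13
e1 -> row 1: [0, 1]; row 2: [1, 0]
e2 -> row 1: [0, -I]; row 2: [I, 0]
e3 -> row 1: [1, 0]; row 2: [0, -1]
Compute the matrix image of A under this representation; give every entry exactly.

Bivector images (products of the table entries): rho(e13) = rho(e1)rho(e3) = row 1: [0, -1]; row 2: [1, 0].
M = (-1)*rho(e2) + (-4/3)*rho(e13), summed entrywise:
Answer: row 1: [0, 4/3 + I]; row 2: [-4/3 - I, 0]


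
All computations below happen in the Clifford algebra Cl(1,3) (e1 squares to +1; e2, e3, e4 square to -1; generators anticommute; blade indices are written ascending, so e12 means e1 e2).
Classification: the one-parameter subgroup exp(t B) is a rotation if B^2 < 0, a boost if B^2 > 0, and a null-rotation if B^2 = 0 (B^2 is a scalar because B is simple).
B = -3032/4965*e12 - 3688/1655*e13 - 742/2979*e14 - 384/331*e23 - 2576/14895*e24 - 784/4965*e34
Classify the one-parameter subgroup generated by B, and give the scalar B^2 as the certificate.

B^2 term by term: the squares give (-3032/4965)^2*(e12)^2 + (-3688/1655)^2*(e13)^2 + (-742/2979)^2*(e14)^2 + (-384/331)^2*(e23)^2 + (-2576/14895)^2*(e24)^2 + (-784/4965)^2*(e34)^2 = 9193024/24651225*(+1) + 13601344/2739025*(+1) + 550564/8874441*(+1) + 147456/109561*(-1) + 6635776/221861025*(-1) + 614656/24651225*(-1) = 4 (each basis 2-blade squares to minus the product of its generators' squares); cross terms between blades sharing an index anticommute and cancel; the commuting (index-disjoint) pairs give grade-4 terms 2*c*c'*(blade product), which cancel blade by blade — e1234: 4754176/24651225 - 19000576/24651225 + 189952/328683 = 0 — confirming B is simple. So B^2 = 4.
Answer: boost, certificate B^2 = 4. Because 4 is invariant under every versor sandwich, the classification follows from its sign alone.


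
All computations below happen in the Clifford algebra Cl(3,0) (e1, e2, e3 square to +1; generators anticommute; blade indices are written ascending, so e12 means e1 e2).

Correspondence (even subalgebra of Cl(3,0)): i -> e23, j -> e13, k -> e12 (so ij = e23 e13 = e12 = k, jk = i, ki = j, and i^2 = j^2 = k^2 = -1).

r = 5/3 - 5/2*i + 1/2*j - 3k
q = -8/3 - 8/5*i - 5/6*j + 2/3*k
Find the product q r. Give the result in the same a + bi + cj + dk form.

In blades: q = -8/3 + 2/3*e12 - 5/6*e13 - 8/5*e23, r = 5/3 - 3*e12 + 1/2*e13 - 5/2*e23.
Distribute q over r term by term (generator squares from the signature, products reordered to ascending indices): (-8/3)*r = -40/9 + 8*e12 - 4/3*e13 + 20/3*e23; (2/3*e12)*r = 2 + 10/9*e12 - 5/3*e13 - 1/3*e23; (-5/6*e13)*r = 5/12 - 25/12*e12 - 25/18*e13 + 5/2*e23; (-8/5*e23)*r = -4 - 4/5*e12 - 24/5*e13 - 8/3*e23.
Sum: -217/36 + 1121/180*e12 - 827/90*e13 + 37/6*e23; translating back through the correspondence:
Answer: -217/36 + 37/6*i - 827/90*j + 1121/180*k


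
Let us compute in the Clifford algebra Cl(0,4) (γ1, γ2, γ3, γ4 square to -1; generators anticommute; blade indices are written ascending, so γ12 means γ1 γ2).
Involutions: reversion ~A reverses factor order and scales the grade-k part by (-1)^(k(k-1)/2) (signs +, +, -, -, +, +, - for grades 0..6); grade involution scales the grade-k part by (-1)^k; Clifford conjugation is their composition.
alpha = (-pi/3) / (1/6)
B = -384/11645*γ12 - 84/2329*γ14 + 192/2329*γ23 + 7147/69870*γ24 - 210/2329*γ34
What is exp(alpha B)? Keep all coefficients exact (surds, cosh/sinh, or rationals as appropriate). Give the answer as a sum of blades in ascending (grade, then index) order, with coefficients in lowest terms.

B^2 term by term: the squares give (-384/11645)^2*(γ12)^2 + (-84/2329)^2*(γ14)^2 + (192/2329)^2*(γ23)^2 + (7147/69870)^2*(γ24)^2 + (-210/2329)^2*(γ34)^2 = 147456/135606025*(-1) + 7056/5424241*(-1) + 36864/5424241*(-1) + 51079609/4881816900*(-1) + 44100/5424241*(-1) = -1/36 (each basis 2-blade squares to minus the product of its generators' squares); cross terms between blades sharing an index anticommute and cancel; the commuting (index-disjoint) pairs give grade-4 terms 2*c*c'*(blade product), which cancel blade by blade — γ1234: 32256/5424241 - 32256/5424241 = 0 — confirming B is simple. So B^2 = -1/36.
B^2 = -1/36 — the negative square puts this in the circular regime; l = 1/6, alpha*l = -pi/3, so exp(alpha B) = cos(-pi/3) + (sin(-pi/3)/(1/6))*B = 1/2 + (-3*sqrt(3))*B.
Answer: 1/2 + 1152*sqrt(3)/11645*γ12 + 252*sqrt(3)/2329*γ14 - 576*sqrt(3)/2329*γ23 - 7147*sqrt(3)/23290*γ24 + 630*sqrt(3)/2329*γ34


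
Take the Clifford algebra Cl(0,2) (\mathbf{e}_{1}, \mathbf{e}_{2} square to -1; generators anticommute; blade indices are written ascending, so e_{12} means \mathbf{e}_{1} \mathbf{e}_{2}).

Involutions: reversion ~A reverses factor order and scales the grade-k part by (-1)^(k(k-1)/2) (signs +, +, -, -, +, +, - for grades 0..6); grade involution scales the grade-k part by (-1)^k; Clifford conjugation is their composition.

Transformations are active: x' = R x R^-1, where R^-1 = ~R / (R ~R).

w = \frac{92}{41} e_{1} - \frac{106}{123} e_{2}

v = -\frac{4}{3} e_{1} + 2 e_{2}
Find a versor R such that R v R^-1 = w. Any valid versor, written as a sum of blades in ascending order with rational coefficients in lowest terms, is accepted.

A norm check does it: q(v) = q(w) = -\frac{52}{9}, hence R = v + w = \frac{112}{123} e_{1} + \frac{140}{123} e_{2} realises the map — parallel part kept, (v - w)/2 negated, v carried to w.
Answer: \frac{112}{123} e_{1} + \frac{140}{123} e_{2}


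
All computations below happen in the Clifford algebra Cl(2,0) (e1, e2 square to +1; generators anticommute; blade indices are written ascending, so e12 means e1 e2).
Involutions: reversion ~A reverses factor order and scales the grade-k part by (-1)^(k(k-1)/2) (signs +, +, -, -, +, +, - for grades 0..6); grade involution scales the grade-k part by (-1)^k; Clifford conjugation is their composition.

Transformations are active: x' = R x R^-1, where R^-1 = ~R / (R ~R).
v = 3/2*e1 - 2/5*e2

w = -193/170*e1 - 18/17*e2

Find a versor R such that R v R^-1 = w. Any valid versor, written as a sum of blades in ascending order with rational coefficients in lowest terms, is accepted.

Here q(v) = q(w) = 241/100; the classical choice R = v + w = 31/85*e1 - 124/85*e2 then realises v -> w under the sandwich.
Answer: 31/85*e1 - 124/85*e2


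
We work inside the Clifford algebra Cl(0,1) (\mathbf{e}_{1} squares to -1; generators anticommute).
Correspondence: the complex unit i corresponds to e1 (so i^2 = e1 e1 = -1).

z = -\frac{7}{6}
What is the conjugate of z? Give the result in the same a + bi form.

In blades: z = -\frac{7}{6}.
Conjugation here is Clifford conjugation: the scalar is fixed and the grade-1 and grade-2 blades all flip sign, giving -\frac{7}{6}; translating back:
Answer: -\frac{7}{6}


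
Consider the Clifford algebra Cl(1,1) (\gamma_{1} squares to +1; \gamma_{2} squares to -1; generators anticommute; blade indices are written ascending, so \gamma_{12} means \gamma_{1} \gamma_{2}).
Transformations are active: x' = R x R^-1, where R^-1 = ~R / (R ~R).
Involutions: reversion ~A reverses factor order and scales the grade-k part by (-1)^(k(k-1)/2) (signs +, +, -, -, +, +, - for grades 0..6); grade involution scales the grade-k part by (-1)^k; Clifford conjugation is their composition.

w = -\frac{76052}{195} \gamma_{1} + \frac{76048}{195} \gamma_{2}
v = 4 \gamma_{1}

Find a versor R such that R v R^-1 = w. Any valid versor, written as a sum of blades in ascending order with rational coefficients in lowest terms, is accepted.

R = v + w = -\frac{75272}{195} \gamma_{1} + \frac{76048}{195} \gamma_{2} works: the equal norms (16) guarantee its sandwich swaps v into w.
Answer: -\frac{75272}{195} \gamma_{1} + \frac{76048}{195} \gamma_{2}


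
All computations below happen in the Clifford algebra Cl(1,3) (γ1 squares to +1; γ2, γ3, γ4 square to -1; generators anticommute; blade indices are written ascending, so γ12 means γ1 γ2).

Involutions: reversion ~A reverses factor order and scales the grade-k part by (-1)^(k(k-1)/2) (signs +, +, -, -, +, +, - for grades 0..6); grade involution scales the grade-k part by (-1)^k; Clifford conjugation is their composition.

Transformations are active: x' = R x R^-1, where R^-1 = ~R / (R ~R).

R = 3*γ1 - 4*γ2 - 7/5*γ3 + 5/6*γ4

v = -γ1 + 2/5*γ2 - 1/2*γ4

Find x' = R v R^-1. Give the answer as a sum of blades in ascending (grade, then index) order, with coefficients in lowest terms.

~R = 3*γ1 - 4*γ2 - 7/5*γ3 + 5/6*γ4, and R ~R = -8689/900, so R^-1 = ~R / (-8689/900).
R v = -59/60 - 14/5*γ12 - 7/5*γ13 - 2/3*γ14 + 14/25*γ23 + 5/3*γ24 + 7/10*γ34
Answer: 13999/8689*γ1 - 52778/43445*γ2 - 2478/8689*γ3 + 11639/17378*γ4


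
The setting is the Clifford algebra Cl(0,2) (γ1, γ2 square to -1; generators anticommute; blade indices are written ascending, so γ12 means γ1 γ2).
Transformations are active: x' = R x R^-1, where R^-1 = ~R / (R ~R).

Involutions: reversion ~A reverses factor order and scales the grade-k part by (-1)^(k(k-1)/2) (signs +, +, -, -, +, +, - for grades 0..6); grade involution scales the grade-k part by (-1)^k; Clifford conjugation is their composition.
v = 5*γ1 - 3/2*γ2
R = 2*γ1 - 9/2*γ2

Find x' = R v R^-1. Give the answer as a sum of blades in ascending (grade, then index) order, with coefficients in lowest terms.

~R = 2*γ1 - 9/2*γ2, and R ~R = -97/4, so R^-1 = ~R / (-97/4).
R v = -67/4 + 39/2*γ12
Answer: -217/97*γ1 - 915/194*γ2


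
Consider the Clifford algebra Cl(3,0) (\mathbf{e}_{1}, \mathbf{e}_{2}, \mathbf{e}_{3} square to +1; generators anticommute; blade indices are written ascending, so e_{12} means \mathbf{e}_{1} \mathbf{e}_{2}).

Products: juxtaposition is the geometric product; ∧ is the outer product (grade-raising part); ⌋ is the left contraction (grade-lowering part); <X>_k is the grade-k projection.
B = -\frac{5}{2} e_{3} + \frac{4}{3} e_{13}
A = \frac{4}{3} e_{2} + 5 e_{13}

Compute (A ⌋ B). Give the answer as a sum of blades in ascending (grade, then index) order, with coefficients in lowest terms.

step 1: -\frac{20}{3}
Answer: -\frac{20}{3}


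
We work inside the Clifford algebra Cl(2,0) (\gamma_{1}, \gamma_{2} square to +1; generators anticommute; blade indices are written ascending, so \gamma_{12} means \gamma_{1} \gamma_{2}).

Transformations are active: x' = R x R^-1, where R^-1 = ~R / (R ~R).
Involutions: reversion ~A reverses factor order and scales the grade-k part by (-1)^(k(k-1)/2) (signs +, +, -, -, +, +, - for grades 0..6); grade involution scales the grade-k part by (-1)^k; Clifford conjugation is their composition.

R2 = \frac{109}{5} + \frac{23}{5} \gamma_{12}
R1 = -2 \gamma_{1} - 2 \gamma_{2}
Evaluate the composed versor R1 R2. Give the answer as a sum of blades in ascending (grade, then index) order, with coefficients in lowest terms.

Distribute over the terms of R1 (each basis-blade product reordered to ascending indices, repeated generators contracted through their squares):
(-2 \gamma_{1}) R2 = -\frac{218}{5} \gamma_{1} - \frac{46}{5} \gamma_{2}
(-2 \gamma_{2}) R2 = \frac{46}{5} \gamma_{1} - \frac{218}{5} \gamma_{2}
Summing the partial products and collecting blades:
Answer: -\frac{172}{5} \gamma_{1} - \frac{264}{5} \gamma_{2}


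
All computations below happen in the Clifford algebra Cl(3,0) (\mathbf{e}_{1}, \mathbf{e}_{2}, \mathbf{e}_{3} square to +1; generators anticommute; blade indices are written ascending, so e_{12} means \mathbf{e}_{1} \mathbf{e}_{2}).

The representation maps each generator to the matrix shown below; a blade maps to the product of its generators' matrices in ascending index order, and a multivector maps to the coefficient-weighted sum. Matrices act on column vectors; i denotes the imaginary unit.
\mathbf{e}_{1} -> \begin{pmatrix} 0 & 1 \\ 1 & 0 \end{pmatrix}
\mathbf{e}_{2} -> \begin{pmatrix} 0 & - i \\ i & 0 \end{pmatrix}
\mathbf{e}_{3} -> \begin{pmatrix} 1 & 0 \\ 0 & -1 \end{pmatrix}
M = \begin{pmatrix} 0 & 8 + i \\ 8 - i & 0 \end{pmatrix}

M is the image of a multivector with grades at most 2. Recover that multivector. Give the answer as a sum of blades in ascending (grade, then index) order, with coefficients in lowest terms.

Method: 1, rho(e_{1}), rho(e_{2}), rho(e_{3}) form a trace-orthogonal basis of the 2x2 complex matrices (tr(X Y) = 2 if X = Y, else 0), so M = m0*1 + m1*rho(e_{1}) + m2*rho(e_{2}) + m3*rho(e_{3}) with m0 = tr(M)/2 = 0, m1 = tr(M rho(e_{1}))/2 = 8, m2 = tr(M rho(e_{2}))/2 = -1, m3 = tr(M rho(e_{3}))/2 = 0.
Multiplying table entries, the bivector images are rho(e_{12}) = i*rho(e_{3}), rho(e_{13}) = -i*rho(e_{2}), rho(e_{23}) = i*rho(e_{1}); with real blade coefficients the real parts of m0..m3 are the coefficients of 1, e_{1}, e_{2}, e_{3} and the imaginary parts give the bivectors (e_{23}: Im m1, e_{13}: -Im m2, e_{12}: Im m3).
Answer: 8 e_{1} - e_{2}


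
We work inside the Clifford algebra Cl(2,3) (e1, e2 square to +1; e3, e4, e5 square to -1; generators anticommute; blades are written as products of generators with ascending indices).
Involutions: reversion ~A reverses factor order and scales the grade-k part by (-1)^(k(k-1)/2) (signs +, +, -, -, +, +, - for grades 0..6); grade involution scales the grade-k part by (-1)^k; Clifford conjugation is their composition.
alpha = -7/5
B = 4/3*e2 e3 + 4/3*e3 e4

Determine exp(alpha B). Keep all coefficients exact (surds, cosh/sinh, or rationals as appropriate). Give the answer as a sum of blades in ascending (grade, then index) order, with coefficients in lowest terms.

B^2 term by term: the squares give (4/3)^2*(e2 e3)^2 + (4/3)^2*(e3 e4)^2 = 16/9*(+1) + 16/9*(-1) = 0 (each basis 2-blade squares to minus the product of its generators' squares); cross terms between blades sharing an index anticommute and cancel. So B^2 = 0.
B^2 = 0, so the series truncates immediately: exp(alpha B) = 1 + alpha B (parabolic case).
Answer: 1 - 28/15*e2 e3 - 28/15*e3 e4


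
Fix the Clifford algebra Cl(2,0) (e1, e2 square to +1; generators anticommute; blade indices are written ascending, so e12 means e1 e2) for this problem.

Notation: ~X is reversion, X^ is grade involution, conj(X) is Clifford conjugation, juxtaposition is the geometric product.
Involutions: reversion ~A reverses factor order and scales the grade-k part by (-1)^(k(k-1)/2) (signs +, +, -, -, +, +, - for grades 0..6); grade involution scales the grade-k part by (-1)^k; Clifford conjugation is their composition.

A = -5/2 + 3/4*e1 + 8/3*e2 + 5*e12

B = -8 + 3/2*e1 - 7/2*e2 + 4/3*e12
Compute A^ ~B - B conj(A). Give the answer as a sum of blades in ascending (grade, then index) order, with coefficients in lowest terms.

first term: 279/8 - 677/36*e1 + 283/12*e2 - 721/24*e12
second term: 279/8 - 677/36*e1 + 283/12*e2 + 721/24*e12
Answer: -721/12*e12


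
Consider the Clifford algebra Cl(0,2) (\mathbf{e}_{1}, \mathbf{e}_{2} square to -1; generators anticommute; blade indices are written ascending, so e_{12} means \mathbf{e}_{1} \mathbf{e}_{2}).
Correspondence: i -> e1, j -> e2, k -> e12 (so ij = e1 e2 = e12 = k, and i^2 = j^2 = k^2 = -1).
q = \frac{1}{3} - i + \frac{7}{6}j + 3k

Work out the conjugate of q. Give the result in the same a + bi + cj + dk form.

In blades: q = \frac{1}{3} - e_{1} + \frac{7}{6} e_{2} + 3 e_{12}.
Conjugation here is Clifford conjugation: the scalar is fixed and the grade-1 and grade-2 blades all flip sign, giving \frac{1}{3} + e_{1} - \frac{7}{6} e_{2} - 3 e_{12}; translating back:
Answer: \frac{1}{3} + i - \frac{7}{6}j - 3k


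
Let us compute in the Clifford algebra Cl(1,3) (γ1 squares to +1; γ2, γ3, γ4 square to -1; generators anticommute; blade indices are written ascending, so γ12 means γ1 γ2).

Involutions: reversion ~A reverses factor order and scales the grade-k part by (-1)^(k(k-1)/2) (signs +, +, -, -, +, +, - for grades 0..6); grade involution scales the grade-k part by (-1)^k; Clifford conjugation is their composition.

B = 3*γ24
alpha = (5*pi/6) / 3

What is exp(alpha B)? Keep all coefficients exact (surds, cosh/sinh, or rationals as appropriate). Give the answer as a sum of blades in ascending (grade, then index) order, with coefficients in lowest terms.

B^2 = (3)^2*(γ24)^2 = 9*(-1) = -9 (a basis 2-blade squares to minus the product of its generators' squares).
B^2 = -9 — circular case — the even/odd split gives cos and sin: l = 3, alpha*l = 5*pi/6, so exp(alpha B) = cos(5*pi/6) + (sin(5*pi/6)/3)*B = -sqrt(3)/2 + (1/6)*B.
Answer: -sqrt(3)/2 + 1/2*γ24


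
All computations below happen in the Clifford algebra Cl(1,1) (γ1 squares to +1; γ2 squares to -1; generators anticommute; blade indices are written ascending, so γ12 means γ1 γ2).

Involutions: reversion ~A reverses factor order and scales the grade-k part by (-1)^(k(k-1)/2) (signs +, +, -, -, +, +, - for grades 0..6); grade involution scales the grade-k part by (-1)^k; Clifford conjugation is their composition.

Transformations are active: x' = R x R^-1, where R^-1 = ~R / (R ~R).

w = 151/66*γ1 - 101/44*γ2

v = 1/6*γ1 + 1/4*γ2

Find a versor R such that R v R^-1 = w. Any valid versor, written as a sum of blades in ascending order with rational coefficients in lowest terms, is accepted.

Since q(v) = q(w) = -5/144, the sum R = v + w = 27/11*γ1 - 45/22*γ2 does the job whenever invertible.
Answer: 27/11*γ1 - 45/22*γ2


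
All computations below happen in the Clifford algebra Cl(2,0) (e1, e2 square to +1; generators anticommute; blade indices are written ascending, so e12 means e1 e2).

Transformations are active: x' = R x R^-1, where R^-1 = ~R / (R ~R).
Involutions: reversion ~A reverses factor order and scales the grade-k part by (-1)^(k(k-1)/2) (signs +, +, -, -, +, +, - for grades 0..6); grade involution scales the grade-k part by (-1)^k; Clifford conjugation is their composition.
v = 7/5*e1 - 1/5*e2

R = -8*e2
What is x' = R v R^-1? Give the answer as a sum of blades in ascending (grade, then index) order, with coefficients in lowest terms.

~R = -8*e2, and R ~R = 64, so R^-1 = ~R / (64).
R v = 8/5 + 56/5*e12
Answer: -7/5*e1 - 1/5*e2


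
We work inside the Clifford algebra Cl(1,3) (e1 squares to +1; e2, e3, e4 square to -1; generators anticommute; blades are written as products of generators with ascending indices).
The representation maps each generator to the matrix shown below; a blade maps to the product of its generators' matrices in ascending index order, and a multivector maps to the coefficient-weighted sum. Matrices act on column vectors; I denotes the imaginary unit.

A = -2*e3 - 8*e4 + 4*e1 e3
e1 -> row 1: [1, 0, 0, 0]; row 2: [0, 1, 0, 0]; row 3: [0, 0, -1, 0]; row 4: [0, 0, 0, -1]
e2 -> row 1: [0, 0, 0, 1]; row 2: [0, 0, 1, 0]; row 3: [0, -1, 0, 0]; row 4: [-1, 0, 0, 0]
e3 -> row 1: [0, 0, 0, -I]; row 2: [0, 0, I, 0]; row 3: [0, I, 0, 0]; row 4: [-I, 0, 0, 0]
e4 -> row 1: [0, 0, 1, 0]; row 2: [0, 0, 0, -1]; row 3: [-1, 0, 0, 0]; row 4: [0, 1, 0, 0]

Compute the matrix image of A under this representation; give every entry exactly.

Bivector images (products of the table entries): rho(e1 e3) = rho(e1)rho(e3) = row 1: [0, 0, 0, -I]; row 2: [0, 0, I, 0]; row 3: [0, -I, 0, 0]; row 4: [I, 0, 0, 0].
M = (-2)*rho(e3) + (-8)*rho(e4) + (4)*rho(e1 e3), summed entrywise:
Answer: row 1: [0, 0, -8, -2*I]; row 2: [0, 0, 2*I, 8]; row 3: [8, -6*I, 0, 0]; row 4: [6*I, -8, 0, 0]


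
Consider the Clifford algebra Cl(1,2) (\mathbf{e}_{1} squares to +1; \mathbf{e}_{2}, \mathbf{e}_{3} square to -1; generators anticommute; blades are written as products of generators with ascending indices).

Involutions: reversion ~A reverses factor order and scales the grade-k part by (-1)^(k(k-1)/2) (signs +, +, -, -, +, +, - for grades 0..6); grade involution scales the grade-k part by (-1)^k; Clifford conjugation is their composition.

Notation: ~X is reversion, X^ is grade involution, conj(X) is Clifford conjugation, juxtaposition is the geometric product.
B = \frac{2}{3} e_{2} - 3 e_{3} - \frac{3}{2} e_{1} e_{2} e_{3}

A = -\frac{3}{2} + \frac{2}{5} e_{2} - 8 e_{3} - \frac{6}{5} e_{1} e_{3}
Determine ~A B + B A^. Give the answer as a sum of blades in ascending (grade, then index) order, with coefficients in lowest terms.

first term: -\frac{364}{15} + \frac{18}{5} e_{1} + \frac{4}{5} e_{2} + \frac{9}{2} e_{3} - 12 e_{1} e_{2} - \frac{3}{5} e_{1} e_{3} + \frac{62}{15} e_{2} e_{3} + \frac{29}{20} e_{1} e_{2} e_{3}
second term: \frac{364}{15} + \frac{18}{5} e_{1} - \frac{14}{5} e_{2} + \frac{9}{2} e_{3} + 12 e_{1} e_{2} + \frac{3}{5} e_{1} e_{3} + \frac{62}{15} e_{2} e_{3} + \frac{61}{20} e_{1} e_{2} e_{3}
Answer: \frac{36}{5} e_{1} - 2 e_{2} + 9 e_{3} + \frac{124}{15} e_{2} e_{3} + \frac{9}{2} e_{1} e_{2} e_{3}


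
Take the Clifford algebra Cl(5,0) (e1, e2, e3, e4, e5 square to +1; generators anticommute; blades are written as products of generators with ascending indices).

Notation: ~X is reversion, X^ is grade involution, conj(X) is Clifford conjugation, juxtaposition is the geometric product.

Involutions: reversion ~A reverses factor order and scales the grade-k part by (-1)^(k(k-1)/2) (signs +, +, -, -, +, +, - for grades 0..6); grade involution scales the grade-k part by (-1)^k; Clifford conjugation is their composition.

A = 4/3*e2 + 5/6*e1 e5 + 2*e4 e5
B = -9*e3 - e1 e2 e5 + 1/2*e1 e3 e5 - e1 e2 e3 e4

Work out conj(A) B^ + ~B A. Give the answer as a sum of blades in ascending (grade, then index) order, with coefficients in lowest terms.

first term: -5/6*e2 + 5/12*e3 + 4/3*e1 e5 - 12*e2 e3 - 2*e1 e2 e4 - 1/3*e1 e3 e4 + 15/2*e1 e3 e5 - 18*e3 e4 e5 - 8/3*e1 e2 e3 e5 + 5/6*e2 e3 e4 e5
second term: 5/6*e2 - 5/12*e3 - 4/3*e1 e5 + 12*e2 e3 - 2*e1 e2 e4 - 1/3*e1 e3 e4 + 15/2*e1 e3 e5 - 18*e3 e4 e5 - 8/3*e1 e2 e3 e5 + 5/6*e2 e3 e4 e5
Answer: -4*e1 e2 e4 - 2/3*e1 e3 e4 + 15*e1 e3 e5 - 36*e3 e4 e5 - 16/3*e1 e2 e3 e5 + 5/3*e2 e3 e4 e5


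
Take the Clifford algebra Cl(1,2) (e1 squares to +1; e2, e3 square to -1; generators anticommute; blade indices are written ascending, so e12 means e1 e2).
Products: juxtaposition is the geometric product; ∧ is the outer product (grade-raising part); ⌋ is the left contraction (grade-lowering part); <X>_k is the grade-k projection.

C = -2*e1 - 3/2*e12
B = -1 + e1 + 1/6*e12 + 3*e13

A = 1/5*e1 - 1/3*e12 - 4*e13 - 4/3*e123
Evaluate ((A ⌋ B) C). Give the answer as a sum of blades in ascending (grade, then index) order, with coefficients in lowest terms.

step 1: -1067/90 + 1/30*e2 + 3/5*e3
step 2: 4259/180*e1 + 357/20*e12 + 6/5*e13 - 9/10*e123
Answer: 4259/180*e1 + 357/20*e12 + 6/5*e13 - 9/10*e123


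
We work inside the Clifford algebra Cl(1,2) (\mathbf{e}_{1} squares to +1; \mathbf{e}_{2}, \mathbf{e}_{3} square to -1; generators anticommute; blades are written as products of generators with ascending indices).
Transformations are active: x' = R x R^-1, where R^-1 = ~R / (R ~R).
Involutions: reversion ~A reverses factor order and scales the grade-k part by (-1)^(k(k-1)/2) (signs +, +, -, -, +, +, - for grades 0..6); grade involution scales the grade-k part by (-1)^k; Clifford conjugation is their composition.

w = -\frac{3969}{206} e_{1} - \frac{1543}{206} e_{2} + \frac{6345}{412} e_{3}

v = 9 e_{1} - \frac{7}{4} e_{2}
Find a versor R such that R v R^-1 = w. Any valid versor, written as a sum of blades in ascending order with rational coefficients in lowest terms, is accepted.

Since q(v) = q(w) = \frac{1247}{16}, the sum R = v + w = -\frac{2115}{206} e_{1} - \frac{3807}{412} e_{2} + \frac{6345}{412} e_{3} does the job whenever invertible.
Answer: -\frac{2115}{206} e_{1} - \frac{3807}{412} e_{2} + \frac{6345}{412} e_{3}


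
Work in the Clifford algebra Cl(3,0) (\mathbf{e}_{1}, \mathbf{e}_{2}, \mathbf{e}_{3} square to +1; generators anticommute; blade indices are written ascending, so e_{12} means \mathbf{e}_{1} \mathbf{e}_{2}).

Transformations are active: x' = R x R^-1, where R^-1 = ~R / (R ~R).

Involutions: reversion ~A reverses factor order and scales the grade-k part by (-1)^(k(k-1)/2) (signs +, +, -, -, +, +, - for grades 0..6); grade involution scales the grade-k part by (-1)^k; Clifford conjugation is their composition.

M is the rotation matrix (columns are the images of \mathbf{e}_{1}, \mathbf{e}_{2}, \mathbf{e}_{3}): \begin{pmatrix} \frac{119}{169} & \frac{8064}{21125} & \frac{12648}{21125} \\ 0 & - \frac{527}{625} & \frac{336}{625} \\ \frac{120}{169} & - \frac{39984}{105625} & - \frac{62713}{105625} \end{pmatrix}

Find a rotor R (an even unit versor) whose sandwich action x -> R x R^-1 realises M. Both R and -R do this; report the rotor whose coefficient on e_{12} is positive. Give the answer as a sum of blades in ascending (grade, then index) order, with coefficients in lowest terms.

Method: write R = a + b12*e_{12} + b13*e_{13} + b23*e_{23} with a^2 + b12^2 + b13^2 + b23^2 = 1 (so R^-1 = ~R). Expanding the columns R e_j ~R gives tr M = 4a^2 - 1 and, from the antisymmetric part, M21 - M12 = -4a*b12, M13 - M31 = 4a*b13, M32 - M23 = -4a*b23.
Here tr M = -\frac{77401}{105625}, so a^2 = (1 + tr M)/4 = \frac{7056}{105625} and a = ±\frac{84}{325}. Taking a = \frac{84}{325}: M21 - M12 = -\frac{8064}{21125}, M13 - M31 = -\frac{2352}{21125}, M32 - M23 = -\frac{96768}{105625}, giving b12 = \frac{24}{65}, b13 = -\frac{7}{65}, b23 = \frac{288}{325}, i.e. R = \frac{84}{325} + \frac{24}{65} e_{12} - \frac{7}{65} e_{13} + \frac{288}{325} e_{23}.
Its e_{12} coefficient is already positive.
Answer: \frac{84}{325} + \frac{24}{65} e_{12} - \frac{7}{65} e_{13} + \frac{288}{325} e_{23}. Key observation: the double cover Spin(3) -> SO(3) sends R and -R to the same matrix (trace -\frac{77401}{105625} here), so the stated sign of the e_{12} coefficient is what selects one sheet.


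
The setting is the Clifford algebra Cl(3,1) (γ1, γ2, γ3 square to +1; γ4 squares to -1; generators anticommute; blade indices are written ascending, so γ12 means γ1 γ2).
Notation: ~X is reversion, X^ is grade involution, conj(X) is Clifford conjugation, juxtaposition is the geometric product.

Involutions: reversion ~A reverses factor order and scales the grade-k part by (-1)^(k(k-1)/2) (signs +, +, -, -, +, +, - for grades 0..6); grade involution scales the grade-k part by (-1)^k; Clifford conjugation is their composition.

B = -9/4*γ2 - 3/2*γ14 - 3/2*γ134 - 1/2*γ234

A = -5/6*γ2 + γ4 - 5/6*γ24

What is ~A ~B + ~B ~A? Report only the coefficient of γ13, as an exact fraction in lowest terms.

first term: 15/8 + 3/2*γ1 - 5/12*γ3 + 15/8*γ4 - 5/4*γ12 - 3/2*γ13 - 1/2*γ23 + 9/4*γ24 - 5/12*γ34 + 5/4*γ123 + 5/4*γ124 + 5/4*γ1234
second term: 15/8 - 3/2*γ1 - 5/12*γ3 - 15/8*γ4 + 5/4*γ12 - 3/2*γ13 - 1/2*γ23 - 9/4*γ24 - 5/12*γ34 - 5/4*γ123 + 5/4*γ124 - 5/4*γ1234
Answer: -3


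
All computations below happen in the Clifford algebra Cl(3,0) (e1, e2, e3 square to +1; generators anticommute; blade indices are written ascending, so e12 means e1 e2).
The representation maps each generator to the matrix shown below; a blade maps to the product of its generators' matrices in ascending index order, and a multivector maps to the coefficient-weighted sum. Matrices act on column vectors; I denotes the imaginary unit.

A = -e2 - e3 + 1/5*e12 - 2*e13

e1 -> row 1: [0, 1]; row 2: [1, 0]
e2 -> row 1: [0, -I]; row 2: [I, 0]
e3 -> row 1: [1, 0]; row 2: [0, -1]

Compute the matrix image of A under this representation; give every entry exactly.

Bivector images (products of the table entries): rho(e12) = rho(e1)rho(e2) = row 1: [I, 0]; row 2: [0, -I]; rho(e13) = rho(e1)rho(e3) = row 1: [0, -1]; row 2: [1, 0].
M = (-1)*rho(e2) + (-1)*rho(e3) + (1/5)*rho(e12) + (-2)*rho(e13), summed entrywise:
Answer: row 1: [-1 + I/5, 2 + I]; row 2: [-2 - I, 1 - I/5]


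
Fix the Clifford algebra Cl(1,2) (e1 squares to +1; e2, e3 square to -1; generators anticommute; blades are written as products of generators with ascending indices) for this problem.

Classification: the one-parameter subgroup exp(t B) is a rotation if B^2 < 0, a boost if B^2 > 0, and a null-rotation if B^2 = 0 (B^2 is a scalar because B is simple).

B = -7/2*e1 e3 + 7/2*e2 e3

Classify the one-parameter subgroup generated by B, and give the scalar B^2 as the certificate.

B^2 term by term: the squares give (-7/2)^2*(e1 e3)^2 + (7/2)^2*(e2 e3)^2 = 49/4*(+1) + 49/4*(-1) = 0 (each basis 2-blade squares to minus the product of its generators' squares); cross terms between blades sharing an index anticommute and cancel. So B^2 = 0.
Answer: null-rotation, certificate B^2 = 0. The scalar 0 is the complete invariant here: its sign names the subgroup type.


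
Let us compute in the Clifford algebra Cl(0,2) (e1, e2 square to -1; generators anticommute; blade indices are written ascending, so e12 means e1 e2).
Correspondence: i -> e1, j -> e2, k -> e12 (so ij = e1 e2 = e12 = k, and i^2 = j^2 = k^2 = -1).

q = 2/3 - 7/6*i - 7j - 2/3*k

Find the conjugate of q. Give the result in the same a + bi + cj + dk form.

In blades: q = 2/3 - 7/6*e1 - 7*e2 - 2/3*e12.
Conjugation here is Clifford conjugation: the scalar is fixed and the grade-1 and grade-2 blades all flip sign, giving 2/3 + 7/6*e1 + 7*e2 + 2/3*e12; translating back:
Answer: 2/3 + 7/6*i + 7j + 2/3*k


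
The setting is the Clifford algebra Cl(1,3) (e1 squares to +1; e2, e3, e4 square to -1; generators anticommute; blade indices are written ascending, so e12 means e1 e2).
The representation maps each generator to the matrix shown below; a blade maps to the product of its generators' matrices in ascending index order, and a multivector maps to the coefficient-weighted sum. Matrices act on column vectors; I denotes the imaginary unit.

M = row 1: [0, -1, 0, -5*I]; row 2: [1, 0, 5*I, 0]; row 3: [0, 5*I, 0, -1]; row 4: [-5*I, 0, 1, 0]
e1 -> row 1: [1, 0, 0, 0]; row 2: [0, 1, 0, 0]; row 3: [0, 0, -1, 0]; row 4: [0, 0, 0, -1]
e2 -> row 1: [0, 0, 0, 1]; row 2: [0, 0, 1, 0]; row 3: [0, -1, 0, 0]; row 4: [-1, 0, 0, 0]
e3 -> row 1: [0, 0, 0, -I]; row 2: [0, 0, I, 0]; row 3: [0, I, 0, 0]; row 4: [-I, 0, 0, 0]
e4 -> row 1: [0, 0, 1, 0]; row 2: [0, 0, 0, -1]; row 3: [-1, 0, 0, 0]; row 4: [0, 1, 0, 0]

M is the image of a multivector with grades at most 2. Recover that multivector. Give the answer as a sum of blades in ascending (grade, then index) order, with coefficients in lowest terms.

Method: the blade images are trace-orthogonal — tr(rho(e_A) rho(e_B)^-1) = 4 if A = B and 0 otherwise — and rho(e_A)^-1 = (e_A)^2 * rho(e_A) with (e_A)^2 = +1 or -1, so the coefficient of e_A in the preimage is (e_A)^2 * tr(M rho(e_A))/4.
Nonzero projections over blades of grade <= 2: e3: (e3)^2 = -1, tr(M rho(e3)) = -20, coefficient 5; e24: (e24)^2 = -1, tr(M rho(e24)) = 4, coefficient -1. Every other blade of grade <= 2 projects to 0.
Answer: 5*e3 - e24


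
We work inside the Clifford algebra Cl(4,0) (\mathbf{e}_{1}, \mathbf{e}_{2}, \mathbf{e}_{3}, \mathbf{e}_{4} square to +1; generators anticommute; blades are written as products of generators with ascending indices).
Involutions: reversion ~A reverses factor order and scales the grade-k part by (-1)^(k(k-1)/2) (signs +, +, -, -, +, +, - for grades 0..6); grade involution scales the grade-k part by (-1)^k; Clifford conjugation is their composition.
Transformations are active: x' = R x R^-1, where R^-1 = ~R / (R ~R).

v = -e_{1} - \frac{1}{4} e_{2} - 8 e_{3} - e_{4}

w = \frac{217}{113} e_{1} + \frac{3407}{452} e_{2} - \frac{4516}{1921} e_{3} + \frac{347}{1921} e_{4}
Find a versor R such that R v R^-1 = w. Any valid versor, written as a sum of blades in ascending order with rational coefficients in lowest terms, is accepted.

Key observation: q(v) = q(w) = \frac{1057}{16} (sandwiches preserve the norm), so R = v + w = \frac{104}{113} e_{1} + \frac{1647}{226} e_{2} - \frac{19884}{1921} e_{3} - \frac{1574}{1921} e_{4} works whenever it is invertible — the component of v along it is kept and (v - w)/2 reverses, sending v to w.
Answer: \frac{104}{113} e_{1} + \frac{1647}{226} e_{2} - \frac{19884}{1921} e_{3} - \frac{1574}{1921} e_{4}
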